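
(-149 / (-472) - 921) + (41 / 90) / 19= -371541689 / 403560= -920.66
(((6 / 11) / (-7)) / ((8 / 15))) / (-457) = 45 / 140756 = 0.00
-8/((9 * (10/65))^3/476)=-1045772/729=-1434.53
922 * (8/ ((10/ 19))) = 14014.40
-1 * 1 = -1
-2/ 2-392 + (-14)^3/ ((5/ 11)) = -32149/ 5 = -6429.80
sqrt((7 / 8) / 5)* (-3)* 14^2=-147* sqrt(70) / 5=-245.98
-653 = -653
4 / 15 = 0.27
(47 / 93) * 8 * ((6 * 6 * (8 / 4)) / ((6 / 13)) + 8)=663.05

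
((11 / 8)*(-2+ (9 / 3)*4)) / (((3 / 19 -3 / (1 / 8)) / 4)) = -1045 / 453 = -2.31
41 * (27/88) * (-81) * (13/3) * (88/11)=-388557/11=-35323.36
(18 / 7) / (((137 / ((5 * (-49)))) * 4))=-315 / 274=-1.15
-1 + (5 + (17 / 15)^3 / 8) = 4.18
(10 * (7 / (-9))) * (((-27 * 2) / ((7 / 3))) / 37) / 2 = 90 / 37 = 2.43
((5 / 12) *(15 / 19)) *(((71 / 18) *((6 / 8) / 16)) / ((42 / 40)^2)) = 44375 / 804384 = 0.06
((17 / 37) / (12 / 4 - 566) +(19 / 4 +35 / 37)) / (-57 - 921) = -474541 / 81490872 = -0.01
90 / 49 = 1.84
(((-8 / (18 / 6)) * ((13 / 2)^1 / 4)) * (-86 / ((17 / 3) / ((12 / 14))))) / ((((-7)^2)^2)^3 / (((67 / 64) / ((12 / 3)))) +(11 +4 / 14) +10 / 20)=898872 / 843321946770463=0.00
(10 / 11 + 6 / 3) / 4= 8 / 11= 0.73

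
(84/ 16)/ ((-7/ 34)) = -51/ 2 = -25.50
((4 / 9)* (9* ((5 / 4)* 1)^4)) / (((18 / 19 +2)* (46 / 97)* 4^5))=1151875 / 168820736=0.01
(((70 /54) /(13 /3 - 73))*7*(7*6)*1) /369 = -1715 /114021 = -0.02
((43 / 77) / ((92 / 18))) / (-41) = -387 / 145222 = -0.00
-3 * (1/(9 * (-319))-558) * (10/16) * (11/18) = 8010095/12528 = 639.38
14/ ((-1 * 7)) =-2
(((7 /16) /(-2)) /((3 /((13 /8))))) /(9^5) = -91 /45349632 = -0.00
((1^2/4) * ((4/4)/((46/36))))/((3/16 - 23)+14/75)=-5400/624473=-0.01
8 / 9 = 0.89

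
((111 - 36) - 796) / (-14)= 103 / 2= 51.50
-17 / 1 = -17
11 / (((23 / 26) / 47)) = 13442 / 23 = 584.43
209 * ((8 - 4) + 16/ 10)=5852/ 5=1170.40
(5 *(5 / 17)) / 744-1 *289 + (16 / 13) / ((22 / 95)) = -513087841 / 1808664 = -283.68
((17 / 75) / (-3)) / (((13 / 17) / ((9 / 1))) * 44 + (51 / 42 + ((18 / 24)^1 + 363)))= -8092 / 39488075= -0.00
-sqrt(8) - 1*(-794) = 794 - 2*sqrt(2) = 791.17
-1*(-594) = 594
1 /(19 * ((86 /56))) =28 /817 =0.03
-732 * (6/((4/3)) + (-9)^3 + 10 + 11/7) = 3653046/7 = 521863.71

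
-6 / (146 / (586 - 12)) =-1722 / 73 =-23.59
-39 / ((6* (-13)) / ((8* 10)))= 40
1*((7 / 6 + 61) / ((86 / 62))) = 11563 / 258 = 44.82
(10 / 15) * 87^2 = 5046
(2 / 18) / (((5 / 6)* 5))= 2 / 75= 0.03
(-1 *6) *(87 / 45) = -58 / 5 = -11.60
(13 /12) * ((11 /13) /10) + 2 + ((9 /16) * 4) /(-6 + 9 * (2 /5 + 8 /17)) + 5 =25951 /3120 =8.32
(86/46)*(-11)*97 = -45881/23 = -1994.83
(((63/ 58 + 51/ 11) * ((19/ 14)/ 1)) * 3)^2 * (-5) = -216542617245/ 79780624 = -2714.23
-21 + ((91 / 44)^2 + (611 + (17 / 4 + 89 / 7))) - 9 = 8161579 / 13552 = 602.24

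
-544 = -544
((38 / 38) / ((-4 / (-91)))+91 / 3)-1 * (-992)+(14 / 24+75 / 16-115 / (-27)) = 1054.61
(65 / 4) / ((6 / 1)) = 65 / 24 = 2.71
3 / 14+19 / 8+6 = 8.59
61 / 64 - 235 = -14979 / 64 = -234.05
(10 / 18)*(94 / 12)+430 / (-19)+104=87949 / 1026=85.72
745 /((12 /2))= 124.17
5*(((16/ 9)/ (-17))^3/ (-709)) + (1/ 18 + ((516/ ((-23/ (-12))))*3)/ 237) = 31959901514141/ 9227954629962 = 3.46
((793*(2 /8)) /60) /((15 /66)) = 8723 /600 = 14.54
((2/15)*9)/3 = 0.40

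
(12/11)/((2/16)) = 96/11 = 8.73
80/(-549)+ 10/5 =1.85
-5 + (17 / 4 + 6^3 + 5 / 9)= 7769 / 36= 215.81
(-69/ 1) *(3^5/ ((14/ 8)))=-67068/ 7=-9581.14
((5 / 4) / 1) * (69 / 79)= 345 / 316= 1.09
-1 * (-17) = 17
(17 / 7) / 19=17 / 133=0.13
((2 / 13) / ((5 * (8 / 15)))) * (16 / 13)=12 / 169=0.07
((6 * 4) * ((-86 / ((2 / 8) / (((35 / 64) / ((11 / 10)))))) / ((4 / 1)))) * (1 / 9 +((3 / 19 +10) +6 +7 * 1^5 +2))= -32515525 / 1254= -25929.45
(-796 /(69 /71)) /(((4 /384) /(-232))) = 18242381.91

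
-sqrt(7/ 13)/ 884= -sqrt(91)/ 11492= -0.00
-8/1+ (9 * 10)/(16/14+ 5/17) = 1038/19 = 54.63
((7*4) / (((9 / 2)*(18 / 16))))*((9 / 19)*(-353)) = -158144 / 171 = -924.82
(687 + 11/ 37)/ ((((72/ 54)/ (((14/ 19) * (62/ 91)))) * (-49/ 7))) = -2364990/ 63973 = -36.97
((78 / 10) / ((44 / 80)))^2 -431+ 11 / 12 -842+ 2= -1552129 / 1452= -1068.96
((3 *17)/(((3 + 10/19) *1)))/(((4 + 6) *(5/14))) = 6783/1675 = 4.05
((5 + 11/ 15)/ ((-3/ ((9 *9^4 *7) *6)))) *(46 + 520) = -13413255912/ 5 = -2682651182.40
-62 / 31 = -2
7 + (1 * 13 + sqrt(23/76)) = sqrt(437)/38 + 20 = 20.55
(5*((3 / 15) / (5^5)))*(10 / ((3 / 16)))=32 / 1875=0.02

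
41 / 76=0.54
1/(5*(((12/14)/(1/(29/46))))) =0.37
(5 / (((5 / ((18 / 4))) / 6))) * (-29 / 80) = -783 / 80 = -9.79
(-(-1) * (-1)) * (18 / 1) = -18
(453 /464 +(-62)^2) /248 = 1784069 /115072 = 15.50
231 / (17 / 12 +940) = 252 / 1027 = 0.25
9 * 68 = 612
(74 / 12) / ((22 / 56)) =518 / 33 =15.70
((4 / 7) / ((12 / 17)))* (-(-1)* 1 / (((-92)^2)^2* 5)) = 0.00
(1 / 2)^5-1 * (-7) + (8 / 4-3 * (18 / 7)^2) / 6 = 19091 / 4704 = 4.06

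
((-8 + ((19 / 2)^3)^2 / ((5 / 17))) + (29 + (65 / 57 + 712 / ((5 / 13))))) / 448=5583.00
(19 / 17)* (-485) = -9215 / 17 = -542.06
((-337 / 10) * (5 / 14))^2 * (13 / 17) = 1476397 / 13328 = 110.77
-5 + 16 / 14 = -27 / 7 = -3.86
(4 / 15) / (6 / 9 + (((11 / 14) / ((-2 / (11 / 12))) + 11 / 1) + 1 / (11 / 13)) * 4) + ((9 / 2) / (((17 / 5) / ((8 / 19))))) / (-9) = -0.06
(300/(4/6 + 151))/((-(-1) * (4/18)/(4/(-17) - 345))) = -3072.97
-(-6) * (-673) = -4038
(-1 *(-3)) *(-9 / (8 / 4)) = -27 / 2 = -13.50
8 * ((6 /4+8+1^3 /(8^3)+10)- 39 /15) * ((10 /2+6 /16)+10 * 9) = 33014247 /2560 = 12896.19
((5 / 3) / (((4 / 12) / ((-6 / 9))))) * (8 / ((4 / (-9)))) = 60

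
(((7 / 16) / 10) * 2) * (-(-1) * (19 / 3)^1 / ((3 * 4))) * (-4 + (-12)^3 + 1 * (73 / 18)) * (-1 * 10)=4136699 / 5184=797.97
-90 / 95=-18 / 19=-0.95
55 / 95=11 / 19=0.58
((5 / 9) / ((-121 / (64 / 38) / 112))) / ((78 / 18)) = -17920 / 89661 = -0.20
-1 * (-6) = 6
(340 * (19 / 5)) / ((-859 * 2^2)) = -323 / 859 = -0.38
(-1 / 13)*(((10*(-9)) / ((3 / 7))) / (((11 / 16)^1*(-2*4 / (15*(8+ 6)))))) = -88200 / 143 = -616.78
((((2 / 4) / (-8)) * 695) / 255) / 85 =-139 / 69360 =-0.00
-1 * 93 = -93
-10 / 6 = -5 / 3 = -1.67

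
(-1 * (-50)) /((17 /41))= 2050 /17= 120.59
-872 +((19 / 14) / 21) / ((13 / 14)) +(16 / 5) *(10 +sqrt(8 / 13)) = -229301 / 273 +32 *sqrt(26) / 65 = -837.42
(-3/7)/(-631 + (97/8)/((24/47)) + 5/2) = 576/812791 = 0.00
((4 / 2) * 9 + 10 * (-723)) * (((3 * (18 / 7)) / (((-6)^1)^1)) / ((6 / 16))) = 173088 / 7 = 24726.86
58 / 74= 29 / 37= 0.78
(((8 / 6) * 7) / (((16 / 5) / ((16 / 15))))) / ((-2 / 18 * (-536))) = 7 / 134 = 0.05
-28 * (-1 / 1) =28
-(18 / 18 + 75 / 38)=-113 / 38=-2.97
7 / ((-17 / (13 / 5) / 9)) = -819 / 85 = -9.64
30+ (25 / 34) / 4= 4105 / 136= 30.18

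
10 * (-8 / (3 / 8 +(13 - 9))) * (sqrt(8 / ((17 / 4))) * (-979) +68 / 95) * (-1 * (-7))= -8704 / 95 +501248 * sqrt(34) / 17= 171835.02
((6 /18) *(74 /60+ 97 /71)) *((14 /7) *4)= 22148 /3195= 6.93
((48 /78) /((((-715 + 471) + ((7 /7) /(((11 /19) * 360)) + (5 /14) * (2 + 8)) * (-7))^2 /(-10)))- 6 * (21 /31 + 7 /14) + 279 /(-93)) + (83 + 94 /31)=34748587055416335 /457412910538987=75.97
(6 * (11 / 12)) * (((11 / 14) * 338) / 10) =20449 / 140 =146.06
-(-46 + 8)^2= -1444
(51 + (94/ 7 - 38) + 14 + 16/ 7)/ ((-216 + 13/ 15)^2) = 67275/ 72894703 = 0.00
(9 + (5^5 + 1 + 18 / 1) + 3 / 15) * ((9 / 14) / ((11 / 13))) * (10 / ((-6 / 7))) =-307437 / 11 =-27948.82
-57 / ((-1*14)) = 4.07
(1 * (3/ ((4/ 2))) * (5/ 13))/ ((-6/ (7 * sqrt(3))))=-35 * sqrt(3)/ 52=-1.17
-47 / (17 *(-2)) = 47 / 34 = 1.38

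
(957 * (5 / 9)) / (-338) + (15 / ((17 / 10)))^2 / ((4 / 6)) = 33761545 / 293046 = 115.21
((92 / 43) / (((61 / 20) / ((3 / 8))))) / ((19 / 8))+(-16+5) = -542687 / 49837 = -10.89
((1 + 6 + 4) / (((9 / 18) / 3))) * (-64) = -4224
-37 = -37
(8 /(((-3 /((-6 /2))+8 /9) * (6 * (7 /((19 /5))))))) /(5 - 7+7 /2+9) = 152 /4165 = 0.04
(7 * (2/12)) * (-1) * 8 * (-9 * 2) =168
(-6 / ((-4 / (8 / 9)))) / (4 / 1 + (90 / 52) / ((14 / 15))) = 1456 / 6393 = 0.23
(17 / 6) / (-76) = -17 / 456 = -0.04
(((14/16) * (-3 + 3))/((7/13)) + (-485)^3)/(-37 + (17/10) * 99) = -1140841250/1313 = -868881.38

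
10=10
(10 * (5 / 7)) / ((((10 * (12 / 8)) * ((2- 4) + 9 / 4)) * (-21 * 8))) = -0.01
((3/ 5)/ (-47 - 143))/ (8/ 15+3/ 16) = -72/ 16435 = -0.00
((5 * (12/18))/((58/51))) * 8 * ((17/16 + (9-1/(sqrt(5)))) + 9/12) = 243.05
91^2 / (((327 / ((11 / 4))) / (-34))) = -1548547 / 654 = -2367.81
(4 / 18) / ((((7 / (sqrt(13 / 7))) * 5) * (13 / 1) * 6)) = sqrt(91) / 85995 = 0.00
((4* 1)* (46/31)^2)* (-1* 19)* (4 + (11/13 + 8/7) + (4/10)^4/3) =-164567998096/163970625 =-1003.64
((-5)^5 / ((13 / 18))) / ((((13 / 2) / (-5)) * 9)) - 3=366.82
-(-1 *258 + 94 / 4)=469 / 2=234.50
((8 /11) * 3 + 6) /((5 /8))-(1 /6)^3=31093 /2376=13.09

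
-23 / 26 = -0.88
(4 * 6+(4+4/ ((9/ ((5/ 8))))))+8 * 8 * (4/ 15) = 4081/ 90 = 45.34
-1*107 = -107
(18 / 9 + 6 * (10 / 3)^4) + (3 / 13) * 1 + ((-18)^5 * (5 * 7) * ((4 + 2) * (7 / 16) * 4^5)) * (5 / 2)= -155993663892817 / 351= -444426392857.03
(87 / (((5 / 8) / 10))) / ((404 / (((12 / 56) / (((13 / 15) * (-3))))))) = -2610 / 9191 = -0.28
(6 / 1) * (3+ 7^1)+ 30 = 90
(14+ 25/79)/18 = 377/474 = 0.80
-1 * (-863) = 863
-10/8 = -5/4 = -1.25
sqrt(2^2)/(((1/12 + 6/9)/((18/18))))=8/3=2.67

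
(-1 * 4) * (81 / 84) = -27 / 7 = -3.86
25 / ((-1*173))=-25 / 173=-0.14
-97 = -97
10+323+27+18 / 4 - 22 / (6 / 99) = 3 / 2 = 1.50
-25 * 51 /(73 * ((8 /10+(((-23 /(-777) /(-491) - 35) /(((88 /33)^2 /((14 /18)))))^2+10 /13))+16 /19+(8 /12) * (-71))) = 4677201541949625 /8105390797603081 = 0.58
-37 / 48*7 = -259 / 48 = -5.40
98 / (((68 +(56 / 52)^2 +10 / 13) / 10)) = 82810 / 5909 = 14.01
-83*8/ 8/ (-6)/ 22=0.63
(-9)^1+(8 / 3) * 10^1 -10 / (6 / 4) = 11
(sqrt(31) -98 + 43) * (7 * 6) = -2310 + 42 * sqrt(31) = -2076.15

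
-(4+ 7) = -11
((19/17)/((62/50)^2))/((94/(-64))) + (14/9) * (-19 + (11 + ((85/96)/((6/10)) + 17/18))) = -9129900911/995119344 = -9.17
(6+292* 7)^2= 4202500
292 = 292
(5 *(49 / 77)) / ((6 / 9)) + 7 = 259 / 22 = 11.77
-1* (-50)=50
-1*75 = -75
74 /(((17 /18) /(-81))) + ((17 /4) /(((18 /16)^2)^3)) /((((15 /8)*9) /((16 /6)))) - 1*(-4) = -23206136071664 /3658971285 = -6342.26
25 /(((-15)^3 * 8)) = -1 /1080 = -0.00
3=3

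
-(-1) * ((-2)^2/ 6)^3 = 8/ 27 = 0.30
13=13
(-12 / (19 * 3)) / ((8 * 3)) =-1 / 114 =-0.01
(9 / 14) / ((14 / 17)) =153 / 196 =0.78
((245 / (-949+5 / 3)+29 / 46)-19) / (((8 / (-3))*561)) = 12425 / 997832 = 0.01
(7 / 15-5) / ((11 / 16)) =-1088 / 165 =-6.59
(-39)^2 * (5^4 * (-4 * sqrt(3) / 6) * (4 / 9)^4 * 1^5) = -54080000 * sqrt(3) / 2187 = -42830.04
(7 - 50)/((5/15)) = -129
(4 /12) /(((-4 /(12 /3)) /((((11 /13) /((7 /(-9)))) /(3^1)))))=11 /91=0.12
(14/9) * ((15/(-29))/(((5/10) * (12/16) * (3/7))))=-3920/783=-5.01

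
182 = 182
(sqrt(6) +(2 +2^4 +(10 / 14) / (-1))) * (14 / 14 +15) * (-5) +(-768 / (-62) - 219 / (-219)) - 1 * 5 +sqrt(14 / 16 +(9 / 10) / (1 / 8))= -298260 / 217 - 80 * sqrt(6) +sqrt(3230) / 20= -1567.59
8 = 8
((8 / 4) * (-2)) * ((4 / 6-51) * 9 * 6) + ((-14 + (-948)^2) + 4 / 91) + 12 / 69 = 1903713722 / 2093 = 909562.22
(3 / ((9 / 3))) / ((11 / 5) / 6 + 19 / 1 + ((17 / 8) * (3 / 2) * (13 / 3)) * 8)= 15 / 1948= 0.01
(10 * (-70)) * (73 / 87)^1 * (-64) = 3270400 / 87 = 37590.80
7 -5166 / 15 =-1687 / 5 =-337.40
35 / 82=0.43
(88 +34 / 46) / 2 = 2041 / 46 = 44.37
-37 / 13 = -2.85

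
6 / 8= 3 / 4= 0.75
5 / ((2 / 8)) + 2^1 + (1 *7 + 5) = 34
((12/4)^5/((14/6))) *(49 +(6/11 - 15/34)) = 13388085/2618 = 5113.86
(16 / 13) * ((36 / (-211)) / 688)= -36 / 117949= -0.00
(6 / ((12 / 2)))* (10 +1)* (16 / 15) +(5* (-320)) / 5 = -4624 / 15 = -308.27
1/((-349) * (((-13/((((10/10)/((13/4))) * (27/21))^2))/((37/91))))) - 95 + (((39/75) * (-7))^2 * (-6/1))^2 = 8313485942064862567/1335527979296875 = 6224.87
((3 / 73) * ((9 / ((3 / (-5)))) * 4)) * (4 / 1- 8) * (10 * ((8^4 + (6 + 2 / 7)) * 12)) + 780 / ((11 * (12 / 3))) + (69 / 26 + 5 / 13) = 709586881229 / 146146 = 4855328.79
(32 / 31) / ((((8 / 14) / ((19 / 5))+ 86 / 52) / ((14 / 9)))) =1549184 / 1740681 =0.89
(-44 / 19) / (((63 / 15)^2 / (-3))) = 0.39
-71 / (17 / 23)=-1633 / 17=-96.06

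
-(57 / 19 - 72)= 69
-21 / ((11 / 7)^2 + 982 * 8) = -343 / 128355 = -0.00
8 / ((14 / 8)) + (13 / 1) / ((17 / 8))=1272 / 119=10.69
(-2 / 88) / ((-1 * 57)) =1 / 2508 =0.00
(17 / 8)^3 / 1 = 4913 / 512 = 9.60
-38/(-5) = 38/5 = 7.60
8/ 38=4/ 19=0.21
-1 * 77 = -77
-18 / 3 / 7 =-6 / 7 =-0.86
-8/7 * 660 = -5280/7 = -754.29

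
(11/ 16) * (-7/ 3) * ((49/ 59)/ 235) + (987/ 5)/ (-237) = -44089283/ 52576080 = -0.84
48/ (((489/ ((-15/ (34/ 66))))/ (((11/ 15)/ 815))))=-5808/ 2258365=-0.00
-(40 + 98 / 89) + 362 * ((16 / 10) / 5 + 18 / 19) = 17657686 / 42275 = 417.69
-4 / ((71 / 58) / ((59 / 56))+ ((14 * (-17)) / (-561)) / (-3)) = -338778 / 86429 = -3.92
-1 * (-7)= 7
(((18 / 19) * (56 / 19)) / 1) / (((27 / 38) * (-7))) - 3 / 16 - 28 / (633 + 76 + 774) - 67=-67.77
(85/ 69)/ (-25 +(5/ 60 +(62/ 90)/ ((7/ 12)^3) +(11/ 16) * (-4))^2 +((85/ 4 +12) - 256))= -3000049500/ 601780275193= -0.00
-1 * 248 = -248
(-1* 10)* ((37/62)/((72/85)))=-15725/2232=-7.05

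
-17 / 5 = -3.40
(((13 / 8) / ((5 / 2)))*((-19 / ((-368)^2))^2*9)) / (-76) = -2223 / 1467172782080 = -0.00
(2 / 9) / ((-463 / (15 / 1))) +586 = 813944 / 1389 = 585.99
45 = 45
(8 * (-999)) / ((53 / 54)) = -431568 / 53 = -8142.79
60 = 60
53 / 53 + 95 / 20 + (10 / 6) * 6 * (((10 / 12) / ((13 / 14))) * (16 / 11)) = 18.80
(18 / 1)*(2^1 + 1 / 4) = 81 / 2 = 40.50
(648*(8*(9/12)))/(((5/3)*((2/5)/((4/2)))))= 11664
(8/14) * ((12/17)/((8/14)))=12/17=0.71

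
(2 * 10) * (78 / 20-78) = -1482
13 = 13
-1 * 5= -5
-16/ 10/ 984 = -1/ 615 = -0.00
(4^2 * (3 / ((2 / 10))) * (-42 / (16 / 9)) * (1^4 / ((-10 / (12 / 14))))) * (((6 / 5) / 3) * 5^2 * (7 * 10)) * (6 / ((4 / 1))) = 510300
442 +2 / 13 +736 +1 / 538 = 8240021 / 6994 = 1178.16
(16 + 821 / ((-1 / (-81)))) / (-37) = -66517 / 37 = -1797.76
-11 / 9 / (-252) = 0.00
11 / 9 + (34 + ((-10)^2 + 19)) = 1388 / 9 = 154.22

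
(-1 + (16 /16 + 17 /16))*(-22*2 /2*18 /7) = -1683 /28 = -60.11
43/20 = 2.15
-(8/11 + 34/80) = -507/440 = -1.15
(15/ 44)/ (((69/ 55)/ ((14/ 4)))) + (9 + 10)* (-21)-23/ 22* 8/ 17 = -13712995/ 34408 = -398.54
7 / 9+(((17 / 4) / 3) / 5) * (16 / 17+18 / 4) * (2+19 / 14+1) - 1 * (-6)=13603 / 1008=13.50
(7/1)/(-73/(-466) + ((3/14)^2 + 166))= 319676/7590139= 0.04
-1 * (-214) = 214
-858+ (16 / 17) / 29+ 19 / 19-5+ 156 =-348042 / 493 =-705.97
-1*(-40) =40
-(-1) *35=35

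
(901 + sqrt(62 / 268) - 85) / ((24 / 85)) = 85 *sqrt(4154) / 3216 + 2890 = 2891.70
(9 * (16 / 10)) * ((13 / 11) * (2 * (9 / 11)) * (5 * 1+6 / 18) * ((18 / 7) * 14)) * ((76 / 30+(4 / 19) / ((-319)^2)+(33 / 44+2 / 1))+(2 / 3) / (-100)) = 825057827133696 / 29243567375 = 28213.31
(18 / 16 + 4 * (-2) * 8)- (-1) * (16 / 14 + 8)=-3009 / 56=-53.73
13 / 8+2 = 29 / 8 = 3.62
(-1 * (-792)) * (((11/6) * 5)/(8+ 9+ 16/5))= 36300/101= 359.41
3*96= 288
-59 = -59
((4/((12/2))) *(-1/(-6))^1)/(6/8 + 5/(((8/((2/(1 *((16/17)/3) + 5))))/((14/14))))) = 271/2403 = 0.11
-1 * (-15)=15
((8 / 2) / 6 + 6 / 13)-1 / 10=401 / 390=1.03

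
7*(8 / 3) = 56 / 3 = 18.67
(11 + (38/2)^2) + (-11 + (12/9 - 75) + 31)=955/3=318.33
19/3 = 6.33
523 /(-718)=-523 /718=-0.73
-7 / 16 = -0.44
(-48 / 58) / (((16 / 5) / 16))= -120 / 29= -4.14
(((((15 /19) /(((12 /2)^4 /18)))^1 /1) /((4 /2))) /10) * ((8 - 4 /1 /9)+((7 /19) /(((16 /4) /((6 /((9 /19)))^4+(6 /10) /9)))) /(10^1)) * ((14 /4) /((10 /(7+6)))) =6852804959 /11228544000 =0.61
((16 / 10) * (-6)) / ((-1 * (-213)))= -16 / 355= -0.05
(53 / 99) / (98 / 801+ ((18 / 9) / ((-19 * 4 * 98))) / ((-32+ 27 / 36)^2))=68617609375 / 15681496006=4.38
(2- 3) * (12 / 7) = -12 / 7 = -1.71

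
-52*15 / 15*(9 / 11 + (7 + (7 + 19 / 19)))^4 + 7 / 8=-381320546729 / 117128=-3255588.30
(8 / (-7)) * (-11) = 88 / 7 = 12.57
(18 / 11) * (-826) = -14868 / 11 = -1351.64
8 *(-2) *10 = -160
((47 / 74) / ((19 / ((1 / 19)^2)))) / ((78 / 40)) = 0.00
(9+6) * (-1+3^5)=3630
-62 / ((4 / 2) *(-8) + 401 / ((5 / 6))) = -155 / 1163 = -0.13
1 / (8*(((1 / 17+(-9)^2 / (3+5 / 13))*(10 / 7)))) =1309 / 358900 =0.00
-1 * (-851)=851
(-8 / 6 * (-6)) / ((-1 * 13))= -8 / 13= -0.62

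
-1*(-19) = 19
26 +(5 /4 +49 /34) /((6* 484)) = 1711485 /65824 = 26.00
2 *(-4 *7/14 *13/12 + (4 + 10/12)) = 16/3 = 5.33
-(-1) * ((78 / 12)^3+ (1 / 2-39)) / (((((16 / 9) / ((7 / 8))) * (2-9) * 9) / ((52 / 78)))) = -1889 / 1536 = -1.23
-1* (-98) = 98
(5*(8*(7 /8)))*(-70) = -2450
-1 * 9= -9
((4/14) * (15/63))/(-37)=-0.00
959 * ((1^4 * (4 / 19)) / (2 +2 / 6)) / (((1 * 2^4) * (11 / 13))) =5343 / 836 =6.39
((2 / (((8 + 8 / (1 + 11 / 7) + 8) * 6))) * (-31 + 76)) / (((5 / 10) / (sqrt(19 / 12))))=45 * sqrt(57) / 172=1.98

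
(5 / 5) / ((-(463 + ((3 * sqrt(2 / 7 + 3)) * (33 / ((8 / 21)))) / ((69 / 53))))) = -681536 / 122834105 + 41976 * sqrt(161) / 122834105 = -0.00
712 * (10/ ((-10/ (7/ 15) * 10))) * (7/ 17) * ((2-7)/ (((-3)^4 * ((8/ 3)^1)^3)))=4361/ 97920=0.04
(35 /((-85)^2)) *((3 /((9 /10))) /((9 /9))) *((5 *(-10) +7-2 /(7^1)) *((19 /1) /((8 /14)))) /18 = -13433 /10404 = -1.29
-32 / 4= -8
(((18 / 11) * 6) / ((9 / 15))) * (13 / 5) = 468 / 11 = 42.55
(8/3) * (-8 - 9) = -136/3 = -45.33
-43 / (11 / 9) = -387 / 11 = -35.18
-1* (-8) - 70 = -62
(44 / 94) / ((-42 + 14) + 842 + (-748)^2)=1 / 1197043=0.00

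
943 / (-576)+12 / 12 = -367 / 576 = -0.64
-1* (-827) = 827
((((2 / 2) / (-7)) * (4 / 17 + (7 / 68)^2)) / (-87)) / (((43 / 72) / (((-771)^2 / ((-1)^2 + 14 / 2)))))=2027638251 / 40362896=50.24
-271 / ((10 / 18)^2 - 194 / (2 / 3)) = 21951 / 23546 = 0.93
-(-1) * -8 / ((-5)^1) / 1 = 1.60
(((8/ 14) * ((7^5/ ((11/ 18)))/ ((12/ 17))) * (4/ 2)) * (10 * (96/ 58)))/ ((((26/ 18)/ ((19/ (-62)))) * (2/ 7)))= -70355446560/ 128557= -547270.44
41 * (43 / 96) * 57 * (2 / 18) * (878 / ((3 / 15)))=73525915 / 144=510596.63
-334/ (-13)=334/ 13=25.69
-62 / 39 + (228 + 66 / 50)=222037 / 975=227.73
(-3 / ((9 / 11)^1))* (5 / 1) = -55 / 3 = -18.33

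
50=50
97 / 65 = 1.49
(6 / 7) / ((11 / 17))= 102 / 77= 1.32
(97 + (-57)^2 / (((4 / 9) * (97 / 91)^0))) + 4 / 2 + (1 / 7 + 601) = 224291 / 28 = 8010.39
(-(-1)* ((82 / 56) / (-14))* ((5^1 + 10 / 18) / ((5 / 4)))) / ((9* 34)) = -205 / 134946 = -0.00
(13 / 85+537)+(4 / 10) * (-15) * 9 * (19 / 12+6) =21701 / 170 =127.65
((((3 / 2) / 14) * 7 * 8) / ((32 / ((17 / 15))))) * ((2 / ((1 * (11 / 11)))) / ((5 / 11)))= 0.94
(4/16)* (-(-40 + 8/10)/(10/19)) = 931/50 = 18.62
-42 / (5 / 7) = -58.80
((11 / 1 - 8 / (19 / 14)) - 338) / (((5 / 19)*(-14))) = 1265 / 14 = 90.36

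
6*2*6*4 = 288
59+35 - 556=-462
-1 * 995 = -995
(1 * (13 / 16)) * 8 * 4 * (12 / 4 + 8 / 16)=91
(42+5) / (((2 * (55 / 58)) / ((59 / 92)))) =80417 / 5060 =15.89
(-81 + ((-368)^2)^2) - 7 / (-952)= 2494193718521 / 136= 18339659695.01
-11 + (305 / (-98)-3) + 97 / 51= -76021 / 4998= -15.21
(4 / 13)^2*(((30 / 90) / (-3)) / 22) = -8 / 16731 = -0.00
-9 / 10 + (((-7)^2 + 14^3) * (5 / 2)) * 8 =558591 / 10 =55859.10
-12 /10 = -6 /5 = -1.20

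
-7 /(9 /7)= -49 /9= -5.44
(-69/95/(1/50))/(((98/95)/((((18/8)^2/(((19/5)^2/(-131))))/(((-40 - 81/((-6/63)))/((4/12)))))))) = 152533125/229390952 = 0.66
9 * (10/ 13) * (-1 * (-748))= 67320/ 13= 5178.46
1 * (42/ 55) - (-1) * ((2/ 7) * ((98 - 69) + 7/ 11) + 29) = 14719/ 385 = 38.23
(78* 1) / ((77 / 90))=7020 / 77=91.17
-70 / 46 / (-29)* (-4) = -140 / 667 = -0.21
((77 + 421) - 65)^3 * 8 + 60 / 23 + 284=14937630200 / 23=649462182.61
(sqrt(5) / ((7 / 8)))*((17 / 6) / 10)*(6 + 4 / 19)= 4012*sqrt(5) / 1995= 4.50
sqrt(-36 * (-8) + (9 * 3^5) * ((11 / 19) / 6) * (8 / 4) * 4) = 6 * sqrt(19817) / 19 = 44.45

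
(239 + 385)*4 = 2496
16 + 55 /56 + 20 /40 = 979 /56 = 17.48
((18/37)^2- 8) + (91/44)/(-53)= -24909075/3192508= -7.80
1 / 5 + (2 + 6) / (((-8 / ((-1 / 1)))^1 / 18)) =91 / 5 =18.20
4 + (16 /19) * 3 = 124 /19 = 6.53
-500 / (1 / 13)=-6500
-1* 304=-304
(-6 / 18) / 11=-1 / 33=-0.03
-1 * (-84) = 84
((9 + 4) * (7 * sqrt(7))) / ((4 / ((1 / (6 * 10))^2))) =91 * sqrt(7) / 14400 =0.02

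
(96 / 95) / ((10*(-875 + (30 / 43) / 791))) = -1632624 / 14136638875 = -0.00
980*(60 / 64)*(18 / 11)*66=99225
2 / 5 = 0.40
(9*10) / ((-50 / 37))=-333 / 5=-66.60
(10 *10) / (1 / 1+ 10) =100 / 11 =9.09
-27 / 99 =-3 / 11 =-0.27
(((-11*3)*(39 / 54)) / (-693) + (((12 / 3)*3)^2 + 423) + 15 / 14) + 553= 211889 / 189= 1121.11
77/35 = 11/5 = 2.20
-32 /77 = -0.42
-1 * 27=-27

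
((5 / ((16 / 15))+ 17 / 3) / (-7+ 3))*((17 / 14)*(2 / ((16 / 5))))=-6035 / 3072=-1.96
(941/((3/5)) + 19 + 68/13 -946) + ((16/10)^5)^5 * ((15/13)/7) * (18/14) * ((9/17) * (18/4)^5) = 3909373084864015144383790208/148952007293701171875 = 26245857.01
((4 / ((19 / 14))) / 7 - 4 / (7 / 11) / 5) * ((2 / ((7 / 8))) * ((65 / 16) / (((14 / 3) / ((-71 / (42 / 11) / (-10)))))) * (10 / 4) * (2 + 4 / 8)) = -7056335 / 364952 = -19.33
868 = 868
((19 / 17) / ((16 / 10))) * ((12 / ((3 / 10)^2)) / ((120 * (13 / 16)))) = 1900 / 1989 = 0.96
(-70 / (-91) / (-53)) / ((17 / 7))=-70 / 11713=-0.01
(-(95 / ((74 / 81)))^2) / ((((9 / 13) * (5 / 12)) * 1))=-51317955 / 1369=-37485.72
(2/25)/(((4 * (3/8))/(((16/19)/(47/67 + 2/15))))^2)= 9193472/254115481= 0.04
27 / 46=0.59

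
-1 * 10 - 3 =-13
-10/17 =-0.59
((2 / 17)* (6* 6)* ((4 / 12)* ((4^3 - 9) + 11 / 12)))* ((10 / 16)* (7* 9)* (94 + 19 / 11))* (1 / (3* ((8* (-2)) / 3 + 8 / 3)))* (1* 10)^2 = -505834875 / 136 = -3719374.08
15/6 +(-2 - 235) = -469/2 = -234.50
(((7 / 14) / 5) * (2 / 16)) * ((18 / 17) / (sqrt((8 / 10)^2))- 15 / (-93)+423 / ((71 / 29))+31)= 15360387 / 5986720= 2.57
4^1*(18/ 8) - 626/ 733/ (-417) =2751575/ 305661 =9.00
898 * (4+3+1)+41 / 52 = 7184.79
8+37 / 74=17 / 2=8.50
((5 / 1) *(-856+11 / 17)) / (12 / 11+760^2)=-799755 / 108011404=-0.01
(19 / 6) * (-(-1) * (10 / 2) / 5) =19 / 6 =3.17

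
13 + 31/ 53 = 720/ 53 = 13.58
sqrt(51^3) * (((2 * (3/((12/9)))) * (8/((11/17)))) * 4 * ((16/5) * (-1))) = -1997568 * sqrt(51)/55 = -259372.53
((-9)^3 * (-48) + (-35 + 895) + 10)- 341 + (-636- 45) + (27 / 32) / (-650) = 34840.00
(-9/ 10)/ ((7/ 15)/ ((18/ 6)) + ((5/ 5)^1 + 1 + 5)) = -81/ 644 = -0.13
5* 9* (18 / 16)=405 / 8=50.62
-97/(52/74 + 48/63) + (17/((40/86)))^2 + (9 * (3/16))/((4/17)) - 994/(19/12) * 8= -64787655091/17297600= -3745.47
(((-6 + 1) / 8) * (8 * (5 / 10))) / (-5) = 1 / 2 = 0.50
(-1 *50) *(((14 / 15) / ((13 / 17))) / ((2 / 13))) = -1190 / 3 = -396.67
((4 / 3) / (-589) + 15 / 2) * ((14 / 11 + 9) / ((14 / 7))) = 2994161 / 77748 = 38.51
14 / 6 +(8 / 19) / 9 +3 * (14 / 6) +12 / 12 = 1775 / 171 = 10.38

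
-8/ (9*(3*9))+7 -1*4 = 721/ 243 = 2.97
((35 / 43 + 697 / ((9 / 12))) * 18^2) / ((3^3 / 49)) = 23517844 / 43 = 546926.60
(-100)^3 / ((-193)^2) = -26.85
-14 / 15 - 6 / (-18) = -3 / 5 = -0.60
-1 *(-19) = 19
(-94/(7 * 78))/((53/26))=-94/1113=-0.08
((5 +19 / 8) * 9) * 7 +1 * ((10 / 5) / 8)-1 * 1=3711 / 8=463.88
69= 69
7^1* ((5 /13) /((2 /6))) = 105 /13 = 8.08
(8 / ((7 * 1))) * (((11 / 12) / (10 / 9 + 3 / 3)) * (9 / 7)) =594 / 931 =0.64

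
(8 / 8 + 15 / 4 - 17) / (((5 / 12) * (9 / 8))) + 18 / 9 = -362 / 15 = -24.13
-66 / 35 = -1.89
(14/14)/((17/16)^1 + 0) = 16/17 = 0.94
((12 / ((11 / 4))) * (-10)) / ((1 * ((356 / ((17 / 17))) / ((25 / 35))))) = -600 / 6853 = -0.09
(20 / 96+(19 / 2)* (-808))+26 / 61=-11236735 / 1464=-7675.37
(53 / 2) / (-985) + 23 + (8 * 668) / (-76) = -1772037 / 37430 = -47.34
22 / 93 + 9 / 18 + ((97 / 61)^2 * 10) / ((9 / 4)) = 24863651 / 2076318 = 11.97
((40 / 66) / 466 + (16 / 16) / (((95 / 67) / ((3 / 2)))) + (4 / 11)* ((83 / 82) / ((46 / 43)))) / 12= 175744247 / 1502877960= 0.12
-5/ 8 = -0.62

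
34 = 34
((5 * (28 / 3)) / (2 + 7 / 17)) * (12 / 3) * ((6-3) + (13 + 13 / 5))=59024 / 41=1439.61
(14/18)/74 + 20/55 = 2741/7326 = 0.37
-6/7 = -0.86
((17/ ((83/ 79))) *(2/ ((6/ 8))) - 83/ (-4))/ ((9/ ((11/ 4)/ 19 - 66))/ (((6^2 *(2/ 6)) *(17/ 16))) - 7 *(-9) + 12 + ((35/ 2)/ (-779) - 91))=-4218335366245/ 1058448079998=-3.99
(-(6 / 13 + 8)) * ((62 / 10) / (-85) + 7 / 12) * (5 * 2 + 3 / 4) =-1231219 / 26520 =-46.43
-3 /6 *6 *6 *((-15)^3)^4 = -2335434082031250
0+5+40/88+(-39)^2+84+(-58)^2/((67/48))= 2963097/737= 4020.48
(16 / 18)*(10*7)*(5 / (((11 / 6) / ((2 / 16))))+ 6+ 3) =581.21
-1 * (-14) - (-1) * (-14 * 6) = -70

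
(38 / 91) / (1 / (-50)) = -1900 / 91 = -20.88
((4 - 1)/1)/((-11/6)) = -18/11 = -1.64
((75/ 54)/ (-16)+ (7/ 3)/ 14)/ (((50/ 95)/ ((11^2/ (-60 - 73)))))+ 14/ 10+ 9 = 206881/ 20160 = 10.26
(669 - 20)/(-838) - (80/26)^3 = -55057853/1841086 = -29.91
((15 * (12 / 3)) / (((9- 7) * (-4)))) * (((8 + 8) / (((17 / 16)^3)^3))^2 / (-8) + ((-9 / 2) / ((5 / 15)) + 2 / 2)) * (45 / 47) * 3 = 1323962346565834597364832225 / 2643859876988732298309692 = 500.77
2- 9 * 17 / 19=-115 / 19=-6.05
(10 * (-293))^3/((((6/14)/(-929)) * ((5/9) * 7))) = 14020704151800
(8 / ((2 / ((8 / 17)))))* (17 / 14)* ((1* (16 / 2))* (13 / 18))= 832 / 63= 13.21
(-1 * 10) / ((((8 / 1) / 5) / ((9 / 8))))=-225 / 32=-7.03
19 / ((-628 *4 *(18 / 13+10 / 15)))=-741 / 200960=-0.00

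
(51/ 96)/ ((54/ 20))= 85/ 432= 0.20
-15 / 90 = -1 / 6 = -0.17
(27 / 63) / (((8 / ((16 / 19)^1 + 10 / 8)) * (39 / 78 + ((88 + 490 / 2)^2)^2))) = 477 / 52333352088304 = 0.00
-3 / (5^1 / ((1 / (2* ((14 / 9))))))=-27 / 140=-0.19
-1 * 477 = -477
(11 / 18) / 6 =11 / 108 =0.10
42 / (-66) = -7 / 11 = -0.64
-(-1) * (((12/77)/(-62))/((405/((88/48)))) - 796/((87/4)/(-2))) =186550531/2548665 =73.20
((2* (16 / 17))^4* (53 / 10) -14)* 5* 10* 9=23642.81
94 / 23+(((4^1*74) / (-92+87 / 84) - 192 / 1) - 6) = -11550244 / 58581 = -197.17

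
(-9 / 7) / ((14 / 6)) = -27 / 49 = -0.55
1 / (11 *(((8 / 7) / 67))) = 469 / 88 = 5.33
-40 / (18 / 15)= -33.33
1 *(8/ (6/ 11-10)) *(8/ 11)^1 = -8/ 13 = -0.62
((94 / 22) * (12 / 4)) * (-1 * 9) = -1269 / 11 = -115.36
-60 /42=-10 /7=-1.43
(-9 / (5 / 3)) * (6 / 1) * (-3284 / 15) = 177336 / 25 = 7093.44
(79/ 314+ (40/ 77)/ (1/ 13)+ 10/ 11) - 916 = -21955705/ 24178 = -908.09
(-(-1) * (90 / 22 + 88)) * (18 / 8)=9117 / 44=207.20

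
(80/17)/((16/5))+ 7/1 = 144/17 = 8.47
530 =530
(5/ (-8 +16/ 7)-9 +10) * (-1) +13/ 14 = 45/ 56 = 0.80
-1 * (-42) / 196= 3 / 14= 0.21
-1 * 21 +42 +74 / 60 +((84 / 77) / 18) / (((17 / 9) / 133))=148669 / 5610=26.50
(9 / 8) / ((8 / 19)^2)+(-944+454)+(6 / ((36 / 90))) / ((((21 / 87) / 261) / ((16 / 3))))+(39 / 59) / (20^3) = 2273659571809 / 26432000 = 86019.20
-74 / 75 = -0.99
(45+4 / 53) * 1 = 2389 / 53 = 45.08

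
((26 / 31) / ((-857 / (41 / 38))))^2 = 284089 / 254795781529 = 0.00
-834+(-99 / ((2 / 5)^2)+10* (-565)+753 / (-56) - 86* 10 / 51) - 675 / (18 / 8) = -21228817 / 2856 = -7433.06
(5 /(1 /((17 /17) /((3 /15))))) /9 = 2.78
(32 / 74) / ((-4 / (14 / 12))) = -14 / 111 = -0.13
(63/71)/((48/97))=2037/1136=1.79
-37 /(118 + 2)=-37 /120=-0.31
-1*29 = -29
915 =915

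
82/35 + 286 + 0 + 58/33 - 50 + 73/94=26152019/108570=240.88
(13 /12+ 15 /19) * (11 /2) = 4697 /456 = 10.30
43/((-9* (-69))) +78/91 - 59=-252446/4347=-58.07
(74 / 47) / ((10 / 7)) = 259 / 235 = 1.10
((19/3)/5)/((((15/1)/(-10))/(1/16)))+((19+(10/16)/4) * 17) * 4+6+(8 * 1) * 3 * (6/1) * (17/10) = 1553.37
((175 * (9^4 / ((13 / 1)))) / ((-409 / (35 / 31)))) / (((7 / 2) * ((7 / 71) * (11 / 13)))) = -116457750 / 139469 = -835.01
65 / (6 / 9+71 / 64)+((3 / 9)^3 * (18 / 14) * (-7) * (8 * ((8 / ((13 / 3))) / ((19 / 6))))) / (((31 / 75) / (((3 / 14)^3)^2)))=362656492890 / 9909222323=36.60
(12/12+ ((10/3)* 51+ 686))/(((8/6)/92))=59133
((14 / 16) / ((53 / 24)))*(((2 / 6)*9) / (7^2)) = 9 / 371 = 0.02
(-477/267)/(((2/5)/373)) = -296535/178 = -1665.93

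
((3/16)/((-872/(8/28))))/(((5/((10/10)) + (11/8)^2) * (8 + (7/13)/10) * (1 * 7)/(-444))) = 19240/274009323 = 0.00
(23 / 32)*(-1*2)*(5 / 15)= -23 / 48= -0.48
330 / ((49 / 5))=1650 / 49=33.67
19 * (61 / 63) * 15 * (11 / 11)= 5795 / 21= 275.95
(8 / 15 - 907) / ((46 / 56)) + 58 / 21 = -886114 / 805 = -1100.76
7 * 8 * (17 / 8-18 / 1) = -889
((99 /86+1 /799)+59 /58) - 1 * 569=-564763114 /996353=-566.83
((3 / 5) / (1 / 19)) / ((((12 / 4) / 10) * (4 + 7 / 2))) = 76 / 15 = 5.07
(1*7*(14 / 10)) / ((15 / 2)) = 98 / 75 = 1.31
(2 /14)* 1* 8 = 8 /7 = 1.14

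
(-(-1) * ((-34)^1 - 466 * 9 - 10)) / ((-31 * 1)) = 4238 / 31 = 136.71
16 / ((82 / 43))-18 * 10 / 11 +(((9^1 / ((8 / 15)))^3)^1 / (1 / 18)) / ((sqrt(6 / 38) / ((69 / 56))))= -3596 / 451 +509297625 * sqrt(57) / 14336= 268205.81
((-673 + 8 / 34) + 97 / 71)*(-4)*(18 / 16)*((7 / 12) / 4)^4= 1.37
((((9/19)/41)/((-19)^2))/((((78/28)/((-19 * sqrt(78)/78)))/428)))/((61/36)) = -107856 * sqrt(78)/152583509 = -0.01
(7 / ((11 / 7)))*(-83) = -4067 / 11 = -369.73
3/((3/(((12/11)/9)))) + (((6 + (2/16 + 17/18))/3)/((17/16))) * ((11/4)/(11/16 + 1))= 509236/136323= 3.74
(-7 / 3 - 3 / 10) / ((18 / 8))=-158 / 135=-1.17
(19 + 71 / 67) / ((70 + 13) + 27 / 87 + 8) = 4872 / 22177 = 0.22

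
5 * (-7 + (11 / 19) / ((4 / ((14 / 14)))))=-2605 / 76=-34.28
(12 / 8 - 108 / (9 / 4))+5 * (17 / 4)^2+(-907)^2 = 13163085 / 16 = 822692.81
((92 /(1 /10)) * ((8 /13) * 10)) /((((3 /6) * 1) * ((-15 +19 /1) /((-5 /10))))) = -18400 /13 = -1415.38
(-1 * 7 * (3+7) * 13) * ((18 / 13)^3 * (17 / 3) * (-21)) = 48580560 / 169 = 287458.93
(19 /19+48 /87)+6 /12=119 /58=2.05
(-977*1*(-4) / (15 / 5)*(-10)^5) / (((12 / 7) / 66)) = -15045800000 / 3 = -5015266666.67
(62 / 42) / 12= 31 / 252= 0.12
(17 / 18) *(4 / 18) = 17 / 81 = 0.21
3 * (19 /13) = 57 /13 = 4.38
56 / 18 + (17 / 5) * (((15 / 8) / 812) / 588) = 35650201 / 11458944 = 3.11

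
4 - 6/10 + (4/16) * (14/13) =477/130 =3.67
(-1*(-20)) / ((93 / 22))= 440 / 93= 4.73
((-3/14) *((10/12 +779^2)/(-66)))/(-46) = -3641051/85008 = -42.83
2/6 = 1/3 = 0.33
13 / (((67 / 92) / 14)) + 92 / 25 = 424764 / 1675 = 253.59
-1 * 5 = -5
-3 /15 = -1 /5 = -0.20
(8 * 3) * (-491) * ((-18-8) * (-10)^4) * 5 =15319200000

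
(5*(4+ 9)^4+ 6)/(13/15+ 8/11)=23563815/263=89596.25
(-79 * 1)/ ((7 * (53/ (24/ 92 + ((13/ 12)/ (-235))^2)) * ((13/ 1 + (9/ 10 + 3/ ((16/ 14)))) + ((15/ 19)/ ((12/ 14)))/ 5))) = -71625148787/ 21543164325270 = -0.00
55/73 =0.75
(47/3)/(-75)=-47/225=-0.21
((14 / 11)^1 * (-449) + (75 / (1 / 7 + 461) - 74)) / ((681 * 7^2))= -7637675 / 394955484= -0.02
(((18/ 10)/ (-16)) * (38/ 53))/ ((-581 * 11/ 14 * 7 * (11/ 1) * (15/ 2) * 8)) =57/ 1490381200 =0.00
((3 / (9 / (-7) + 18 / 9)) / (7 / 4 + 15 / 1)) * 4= 1.00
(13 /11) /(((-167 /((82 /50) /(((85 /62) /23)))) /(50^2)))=-15201160 /31229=-486.76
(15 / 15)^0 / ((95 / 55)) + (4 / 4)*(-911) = -17298 / 19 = -910.42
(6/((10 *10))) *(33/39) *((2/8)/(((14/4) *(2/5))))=33/3640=0.01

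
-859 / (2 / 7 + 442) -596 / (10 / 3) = -180.74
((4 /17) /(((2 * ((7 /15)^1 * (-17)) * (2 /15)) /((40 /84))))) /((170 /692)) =-51900 /240737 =-0.22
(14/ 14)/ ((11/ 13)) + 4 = 57/ 11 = 5.18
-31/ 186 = -0.17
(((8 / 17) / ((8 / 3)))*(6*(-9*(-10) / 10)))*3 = 486 / 17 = 28.59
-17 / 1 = -17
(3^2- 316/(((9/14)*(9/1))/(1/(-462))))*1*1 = 24373/2673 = 9.12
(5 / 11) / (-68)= -5 / 748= -0.01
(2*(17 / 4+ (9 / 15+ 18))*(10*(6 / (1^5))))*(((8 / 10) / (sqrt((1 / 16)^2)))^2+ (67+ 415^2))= 11821847832 / 25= 472873913.28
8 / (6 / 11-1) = -88 / 5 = -17.60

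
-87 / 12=-7.25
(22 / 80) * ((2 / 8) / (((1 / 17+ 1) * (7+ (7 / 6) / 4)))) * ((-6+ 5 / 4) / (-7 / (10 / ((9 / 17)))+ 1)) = -60401 / 898800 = -0.07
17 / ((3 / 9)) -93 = -42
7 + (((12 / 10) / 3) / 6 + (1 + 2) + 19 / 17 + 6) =4382 / 255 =17.18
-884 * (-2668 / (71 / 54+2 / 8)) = 19593792 / 13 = 1507214.77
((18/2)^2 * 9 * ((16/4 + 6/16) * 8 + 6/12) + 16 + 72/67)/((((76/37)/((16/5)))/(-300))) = -810917160/67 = -12103241.19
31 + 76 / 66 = 1061 / 33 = 32.15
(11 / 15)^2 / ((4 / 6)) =121 / 150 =0.81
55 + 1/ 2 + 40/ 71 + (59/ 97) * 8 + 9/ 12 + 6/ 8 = 62.43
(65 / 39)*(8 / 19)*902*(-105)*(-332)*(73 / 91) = 4372174400 / 247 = 17701110.93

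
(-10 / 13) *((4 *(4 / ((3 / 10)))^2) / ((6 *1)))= -32000 / 351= -91.17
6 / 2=3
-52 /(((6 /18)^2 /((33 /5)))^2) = -4586868 /25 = -183474.72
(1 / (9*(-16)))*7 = -7 / 144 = -0.05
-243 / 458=-0.53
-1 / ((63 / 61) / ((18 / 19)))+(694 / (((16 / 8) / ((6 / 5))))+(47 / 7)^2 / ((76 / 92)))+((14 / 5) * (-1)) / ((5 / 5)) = 2175073 / 4655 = 467.26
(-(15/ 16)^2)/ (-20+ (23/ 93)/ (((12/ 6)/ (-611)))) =20925/ 2274944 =0.01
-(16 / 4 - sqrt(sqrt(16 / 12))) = -4+sqrt(2)*3^(3 / 4) / 3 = -2.93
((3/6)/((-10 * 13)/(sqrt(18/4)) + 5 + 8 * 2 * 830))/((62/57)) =2223 * sqrt(2)/19696001590 + 1363041/39392003180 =0.00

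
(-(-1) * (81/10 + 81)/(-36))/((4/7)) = -693/160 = -4.33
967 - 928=39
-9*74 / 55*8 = -5328 / 55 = -96.87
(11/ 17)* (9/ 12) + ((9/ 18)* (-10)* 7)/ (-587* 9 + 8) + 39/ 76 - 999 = -680163473/ 681530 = -997.99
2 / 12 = 0.17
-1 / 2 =-0.50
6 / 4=3 / 2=1.50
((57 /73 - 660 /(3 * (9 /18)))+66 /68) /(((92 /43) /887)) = -41487224353 /228344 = -181687.39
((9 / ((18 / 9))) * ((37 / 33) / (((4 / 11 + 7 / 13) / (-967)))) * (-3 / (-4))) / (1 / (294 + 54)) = -121398147 / 86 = -1411606.36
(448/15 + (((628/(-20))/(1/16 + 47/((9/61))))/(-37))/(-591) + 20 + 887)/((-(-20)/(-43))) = -4699697113669/2333208900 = -2014.26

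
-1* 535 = -535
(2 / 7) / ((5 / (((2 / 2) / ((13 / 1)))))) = 2 / 455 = 0.00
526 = 526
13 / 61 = 0.21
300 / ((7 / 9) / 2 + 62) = 5400 / 1123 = 4.81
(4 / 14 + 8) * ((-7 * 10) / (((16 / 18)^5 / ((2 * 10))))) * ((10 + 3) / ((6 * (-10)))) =37102455 / 8192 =4529.11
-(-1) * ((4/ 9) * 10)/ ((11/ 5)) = 200/ 99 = 2.02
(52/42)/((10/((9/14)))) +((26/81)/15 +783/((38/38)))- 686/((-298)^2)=783.09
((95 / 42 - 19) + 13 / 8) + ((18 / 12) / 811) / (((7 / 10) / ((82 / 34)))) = -34990433 / 2316216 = -15.11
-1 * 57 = -57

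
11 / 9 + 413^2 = 1535132 / 9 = 170570.22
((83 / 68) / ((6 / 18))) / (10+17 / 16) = 332 / 1003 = 0.33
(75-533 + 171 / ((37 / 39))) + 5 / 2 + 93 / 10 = -49202 / 185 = -265.96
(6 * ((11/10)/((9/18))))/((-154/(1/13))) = -3/455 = -0.01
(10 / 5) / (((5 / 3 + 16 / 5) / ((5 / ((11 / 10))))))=1500 / 803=1.87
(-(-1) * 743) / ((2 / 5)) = 3715 / 2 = 1857.50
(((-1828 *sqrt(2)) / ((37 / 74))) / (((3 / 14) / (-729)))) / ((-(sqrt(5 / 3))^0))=-12437712 *sqrt(2)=-17589581.00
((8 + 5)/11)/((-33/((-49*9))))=1911/121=15.79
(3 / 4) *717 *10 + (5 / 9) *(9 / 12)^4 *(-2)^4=86085 / 16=5380.31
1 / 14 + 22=309 / 14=22.07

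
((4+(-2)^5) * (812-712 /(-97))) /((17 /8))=-17802624 /1649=-10796.01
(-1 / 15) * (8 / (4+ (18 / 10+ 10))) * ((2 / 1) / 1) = -16 / 237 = -0.07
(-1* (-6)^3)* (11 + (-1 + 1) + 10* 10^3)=2162376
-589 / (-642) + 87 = 56443 / 642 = 87.92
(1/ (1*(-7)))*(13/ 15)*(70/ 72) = -13/ 108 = -0.12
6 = 6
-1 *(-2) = 2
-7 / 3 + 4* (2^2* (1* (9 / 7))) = 383 / 21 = 18.24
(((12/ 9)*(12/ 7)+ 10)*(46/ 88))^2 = 978121/ 23716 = 41.24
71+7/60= 4267/60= 71.12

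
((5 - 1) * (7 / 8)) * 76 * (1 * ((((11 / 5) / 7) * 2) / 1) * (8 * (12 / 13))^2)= 7704576 / 845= 9117.84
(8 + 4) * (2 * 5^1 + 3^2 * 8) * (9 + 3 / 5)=47232 / 5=9446.40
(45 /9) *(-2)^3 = -40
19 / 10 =1.90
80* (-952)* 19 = -1447040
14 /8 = 7 /4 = 1.75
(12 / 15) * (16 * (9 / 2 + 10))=928 / 5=185.60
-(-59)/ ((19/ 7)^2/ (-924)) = -7399.68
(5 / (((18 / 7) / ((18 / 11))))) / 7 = 5 / 11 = 0.45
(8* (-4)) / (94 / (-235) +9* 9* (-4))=80 / 811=0.10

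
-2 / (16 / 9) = -9 / 8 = -1.12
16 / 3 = 5.33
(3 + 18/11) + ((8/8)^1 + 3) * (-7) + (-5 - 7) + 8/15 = -5747/165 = -34.83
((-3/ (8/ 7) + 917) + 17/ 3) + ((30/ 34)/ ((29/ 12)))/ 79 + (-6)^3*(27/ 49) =36688324627/ 45801672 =801.03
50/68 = 0.74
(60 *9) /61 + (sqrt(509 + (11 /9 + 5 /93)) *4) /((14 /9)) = 540 /61 + 6 *sqrt(4413377) /217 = 66.94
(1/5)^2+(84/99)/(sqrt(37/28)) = 1/25+56 * sqrt(259)/1221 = 0.78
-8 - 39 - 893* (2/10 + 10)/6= -15651/10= -1565.10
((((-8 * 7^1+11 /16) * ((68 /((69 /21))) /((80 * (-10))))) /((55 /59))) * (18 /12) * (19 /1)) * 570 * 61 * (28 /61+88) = 5446705582017 /40480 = 134553003.51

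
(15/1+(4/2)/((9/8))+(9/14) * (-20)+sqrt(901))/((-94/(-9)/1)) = 247/658+9 * sqrt(901)/94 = 3.25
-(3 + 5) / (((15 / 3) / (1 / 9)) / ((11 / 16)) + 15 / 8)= -704 / 5925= -0.12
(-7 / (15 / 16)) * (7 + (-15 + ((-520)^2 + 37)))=-10096016 / 5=-2019203.20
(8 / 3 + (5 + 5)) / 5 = 38 / 15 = 2.53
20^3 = 8000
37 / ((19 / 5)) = 185 / 19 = 9.74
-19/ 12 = -1.58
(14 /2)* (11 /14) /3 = 11 /6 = 1.83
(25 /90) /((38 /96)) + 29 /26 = 2693 /1482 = 1.82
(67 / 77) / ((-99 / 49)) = -469 / 1089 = -0.43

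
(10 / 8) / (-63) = -5 / 252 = -0.02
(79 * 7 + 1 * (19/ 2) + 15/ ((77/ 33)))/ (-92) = -7965/ 1288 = -6.18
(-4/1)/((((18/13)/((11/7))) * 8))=-0.57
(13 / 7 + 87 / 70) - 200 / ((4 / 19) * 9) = -9221 / 90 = -102.46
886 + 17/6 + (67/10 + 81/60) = 53813/60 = 896.88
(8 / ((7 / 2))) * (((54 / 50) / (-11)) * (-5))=432 / 385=1.12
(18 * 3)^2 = 2916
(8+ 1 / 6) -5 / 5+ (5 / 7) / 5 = 7.31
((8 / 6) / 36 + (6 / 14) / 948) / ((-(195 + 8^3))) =-0.00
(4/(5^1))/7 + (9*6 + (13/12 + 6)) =25703/420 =61.20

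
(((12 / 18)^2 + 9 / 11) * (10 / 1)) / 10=125 / 99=1.26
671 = 671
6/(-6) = -1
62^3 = 238328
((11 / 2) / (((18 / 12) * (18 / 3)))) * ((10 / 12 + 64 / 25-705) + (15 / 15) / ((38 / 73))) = -5483786 / 12825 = -427.59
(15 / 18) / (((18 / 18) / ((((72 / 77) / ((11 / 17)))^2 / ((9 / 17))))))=2358240 / 717409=3.29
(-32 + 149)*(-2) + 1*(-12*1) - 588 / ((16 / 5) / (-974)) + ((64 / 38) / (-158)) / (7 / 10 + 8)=46678714591 / 261174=178726.50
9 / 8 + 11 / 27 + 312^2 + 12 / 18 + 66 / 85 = 1787290471 / 18360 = 97346.98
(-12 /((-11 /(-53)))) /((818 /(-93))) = 29574 /4499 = 6.57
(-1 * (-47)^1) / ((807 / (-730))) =-34310 / 807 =-42.52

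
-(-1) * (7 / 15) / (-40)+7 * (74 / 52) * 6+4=63.76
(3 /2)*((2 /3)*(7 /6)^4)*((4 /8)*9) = 2401 /288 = 8.34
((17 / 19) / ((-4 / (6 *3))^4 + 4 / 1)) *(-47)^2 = 246385233 / 498940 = 493.82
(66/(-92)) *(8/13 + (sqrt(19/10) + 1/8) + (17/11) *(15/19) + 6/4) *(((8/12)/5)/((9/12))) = -75217/170430 - 22 *sqrt(190)/1725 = -0.62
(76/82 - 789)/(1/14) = -452354/41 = -11033.02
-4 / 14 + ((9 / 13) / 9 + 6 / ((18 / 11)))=944 / 273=3.46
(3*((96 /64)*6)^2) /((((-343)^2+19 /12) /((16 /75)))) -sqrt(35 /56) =15552 /35295175 -sqrt(10) /4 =-0.79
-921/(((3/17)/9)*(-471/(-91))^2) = -43218539/24649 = -1753.36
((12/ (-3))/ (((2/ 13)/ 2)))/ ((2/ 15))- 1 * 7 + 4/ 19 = -7539/ 19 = -396.79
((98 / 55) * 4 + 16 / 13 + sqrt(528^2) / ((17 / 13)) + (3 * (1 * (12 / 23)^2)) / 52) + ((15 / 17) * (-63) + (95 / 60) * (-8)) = 6633508529 / 19289985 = 343.88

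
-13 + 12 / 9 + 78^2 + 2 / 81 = 491861 / 81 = 6072.36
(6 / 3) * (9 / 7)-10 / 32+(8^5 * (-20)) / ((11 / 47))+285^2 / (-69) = -79379038311 / 28336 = -2801349.46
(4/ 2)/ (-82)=-1/ 41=-0.02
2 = 2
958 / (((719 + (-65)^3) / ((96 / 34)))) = -7664 / 776067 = -0.01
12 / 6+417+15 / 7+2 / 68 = 100239 / 238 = 421.17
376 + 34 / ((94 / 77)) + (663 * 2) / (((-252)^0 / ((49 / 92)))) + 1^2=2402177 / 2162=1111.09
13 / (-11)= -13 / 11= -1.18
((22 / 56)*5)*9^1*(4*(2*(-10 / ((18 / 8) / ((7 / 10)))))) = -440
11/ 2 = 5.50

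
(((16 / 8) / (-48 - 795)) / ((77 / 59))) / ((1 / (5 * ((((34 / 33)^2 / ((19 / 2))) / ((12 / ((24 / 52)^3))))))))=-0.00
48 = 48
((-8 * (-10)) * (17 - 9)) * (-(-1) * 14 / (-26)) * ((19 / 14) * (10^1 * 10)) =-608000 / 13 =-46769.23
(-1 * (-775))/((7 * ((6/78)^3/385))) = 93647125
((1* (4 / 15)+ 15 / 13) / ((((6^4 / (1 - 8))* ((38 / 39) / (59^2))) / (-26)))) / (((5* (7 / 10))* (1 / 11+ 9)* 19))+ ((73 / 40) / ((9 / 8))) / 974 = 67245299717 / 56961468000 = 1.18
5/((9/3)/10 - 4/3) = -150/31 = -4.84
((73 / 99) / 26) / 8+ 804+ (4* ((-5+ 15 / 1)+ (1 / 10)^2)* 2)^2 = 7216.81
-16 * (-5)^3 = 2000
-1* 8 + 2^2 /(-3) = -28 /3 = -9.33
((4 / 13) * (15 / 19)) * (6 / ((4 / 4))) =360 / 247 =1.46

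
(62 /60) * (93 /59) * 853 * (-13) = -10656529 /590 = -18061.91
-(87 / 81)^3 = -24389 / 19683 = -1.24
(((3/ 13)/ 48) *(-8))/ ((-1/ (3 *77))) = 231/ 26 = 8.88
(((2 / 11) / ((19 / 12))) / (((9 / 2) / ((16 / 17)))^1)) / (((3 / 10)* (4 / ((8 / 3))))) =5120 / 95931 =0.05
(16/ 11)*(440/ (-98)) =-320/ 49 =-6.53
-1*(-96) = 96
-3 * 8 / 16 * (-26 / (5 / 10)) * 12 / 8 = 117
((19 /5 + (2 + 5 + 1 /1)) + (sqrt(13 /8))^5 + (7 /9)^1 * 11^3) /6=169 * sqrt(26) /1536 + 23558 /135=175.06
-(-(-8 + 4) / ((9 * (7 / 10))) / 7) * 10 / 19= -400 / 8379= -0.05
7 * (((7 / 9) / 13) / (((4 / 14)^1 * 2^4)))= 343 / 3744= 0.09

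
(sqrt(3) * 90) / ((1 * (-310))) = -9 * sqrt(3) / 31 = -0.50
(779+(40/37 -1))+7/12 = 346171/444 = 779.66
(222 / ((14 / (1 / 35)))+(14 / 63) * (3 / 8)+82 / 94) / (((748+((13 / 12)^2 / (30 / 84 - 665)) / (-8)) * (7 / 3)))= 52165497456 / 64629763228583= 0.00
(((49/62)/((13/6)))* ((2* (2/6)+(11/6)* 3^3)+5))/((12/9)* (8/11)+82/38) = 10169313/1580566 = 6.43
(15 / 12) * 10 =25 / 2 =12.50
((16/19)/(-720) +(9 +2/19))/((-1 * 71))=-7784/60705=-0.13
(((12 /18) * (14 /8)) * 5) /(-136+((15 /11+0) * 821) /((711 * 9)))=-273735 /6373726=-0.04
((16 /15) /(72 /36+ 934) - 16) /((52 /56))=-393092 /22815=-17.23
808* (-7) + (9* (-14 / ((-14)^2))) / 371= -29377273 / 5194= -5656.00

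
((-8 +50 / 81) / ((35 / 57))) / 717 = -11362 / 677565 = -0.02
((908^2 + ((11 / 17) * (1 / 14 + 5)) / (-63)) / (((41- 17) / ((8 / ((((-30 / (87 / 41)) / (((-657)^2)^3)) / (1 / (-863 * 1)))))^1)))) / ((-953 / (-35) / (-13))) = -864897165332099435.61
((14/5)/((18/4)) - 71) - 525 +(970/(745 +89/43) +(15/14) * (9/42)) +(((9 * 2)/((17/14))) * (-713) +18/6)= -4479516017413/401389380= -11160.03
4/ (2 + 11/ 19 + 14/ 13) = 1.09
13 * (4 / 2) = 26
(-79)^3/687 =-493039/687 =-717.67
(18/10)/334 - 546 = -911811/1670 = -545.99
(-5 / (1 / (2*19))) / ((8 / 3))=-285 / 4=-71.25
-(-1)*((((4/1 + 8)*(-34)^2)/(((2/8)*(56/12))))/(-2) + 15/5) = -5942.14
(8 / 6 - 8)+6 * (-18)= -344 / 3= -114.67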